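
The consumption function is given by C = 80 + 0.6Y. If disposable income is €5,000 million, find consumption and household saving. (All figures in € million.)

C = 3080; S = 1920

C = 80 + 0.6(5000) = 80 + 3000 = 3080
S = Y − C = 5000 − 3080 = 1920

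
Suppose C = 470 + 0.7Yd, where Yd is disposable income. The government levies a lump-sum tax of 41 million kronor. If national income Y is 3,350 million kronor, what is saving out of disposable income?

Yd = Y − T = 3350 − 41 = 3309
C = 470 + 0.7(3309) = 470 + 2316.3 = 2786.3
S = Yd − C = 3309 − 2786.3 = 522.7

S = 522.7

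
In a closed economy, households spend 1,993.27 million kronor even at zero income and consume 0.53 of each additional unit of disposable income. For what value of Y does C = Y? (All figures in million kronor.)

Y = 4241

At break-even, C = Y: 1993.27 + 0.53Y = Y
0.47Y = 1993.27, so Y = 1993.27/0.47 = 4241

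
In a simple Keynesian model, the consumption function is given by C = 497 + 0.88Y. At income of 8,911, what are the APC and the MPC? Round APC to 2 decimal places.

MPC = 0.88 (the slope of the consumption function)
C = 497 + 0.88(8911) = 8338.68, so APC = 8338.68/8911 = 0.94

APC = 0.94; MPC = 0.88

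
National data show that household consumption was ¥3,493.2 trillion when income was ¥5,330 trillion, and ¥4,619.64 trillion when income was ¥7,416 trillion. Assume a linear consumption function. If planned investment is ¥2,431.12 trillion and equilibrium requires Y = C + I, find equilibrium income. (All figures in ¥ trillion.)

MPC = (4619.64 − 3493.2)/(7416 − 5330) = 1126.44/2086 = 0.54
a = 3493.2 − 0.54(5330) = 615
Equilibrium: Y = 615 + 0.54Y + 2431.12
0.46Y = 3046.12, so Y = 3046.12/0.46 = 6622

Y = 6622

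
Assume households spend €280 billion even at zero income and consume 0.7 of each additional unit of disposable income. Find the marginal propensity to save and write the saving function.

MPS = 0.3; S = -280 + 0.3Y

MPS = 1 − MPC = 1 − 0.7 = 0.3
S = Y − C = -280 + 0.3Y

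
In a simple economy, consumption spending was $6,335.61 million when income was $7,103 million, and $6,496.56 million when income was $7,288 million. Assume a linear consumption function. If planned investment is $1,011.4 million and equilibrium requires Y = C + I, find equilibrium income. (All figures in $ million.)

Y = 8980

MPC = (6496.56 − 6335.61)/(7288 − 7103) = 160.95/185 = 0.87
a = 6335.61 − 0.87(7103) = 156
Equilibrium: Y = 156 + 0.87Y + 1011.4
0.13Y = 1167.4, so Y = 1167.4/0.13 = 8980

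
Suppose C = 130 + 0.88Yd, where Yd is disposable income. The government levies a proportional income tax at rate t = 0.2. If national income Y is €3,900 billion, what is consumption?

Yd = (1 − 0.2)(3900) = 0.8(3900) = 3120
C = 130 + 0.88(3120) = 130 + 2745.6 = 2875.6

C = 2875.6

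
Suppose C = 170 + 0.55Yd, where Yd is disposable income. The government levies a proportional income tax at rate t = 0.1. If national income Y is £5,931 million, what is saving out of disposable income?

Yd = (1 − 0.1)(5931) = 0.9(5931) = 5337.9
C = 170 + 0.55(5337.9) = 170 + 2935.845 = 3105.845
S = Yd − C = 5337.9 − 3105.845 = 2232.055

S = 2232.055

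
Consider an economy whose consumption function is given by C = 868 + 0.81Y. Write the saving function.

S = Y − C = Y − (868 + 0.81Y) = -868 + (1 − 0.81)Y

S = -868 + 0.19Y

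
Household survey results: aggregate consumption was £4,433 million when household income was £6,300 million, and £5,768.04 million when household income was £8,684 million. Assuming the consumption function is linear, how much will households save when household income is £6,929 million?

S = 2143.76

MPC = (5768.04 − 4433)/(8684 − 6300) = 1335.04/2384 = 0.56
a = 4433 − 0.56(6300) = 4433 − 3528 = 905
C = 905 + 0.56(6929) = 4785.24
S = 6929 − 4785.24 = 2143.76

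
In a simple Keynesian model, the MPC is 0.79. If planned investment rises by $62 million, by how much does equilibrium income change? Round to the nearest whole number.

The multiplier is 1/(1 − MPC) = 1/0.21.
ΔY = 62/0.21 = 295.24 ≈ 295

ΔY ≈ 295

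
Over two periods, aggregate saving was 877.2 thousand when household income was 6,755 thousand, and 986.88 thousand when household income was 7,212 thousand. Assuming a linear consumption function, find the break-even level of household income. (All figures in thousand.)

Y = 3100

MPS = ΔS/ΔY = (986.88 − 877.2)/(7212 − 6755) = 109.68/457 = 0.24
MPC = 1 − MPS = 0.76
From S(6755) = 877.2: −a + 0.24(6755) = 877.2, so a = 1621.2 − 877.2 = 744
Break-even (S = 0): Y = a/MPS = 744/0.24 = 3100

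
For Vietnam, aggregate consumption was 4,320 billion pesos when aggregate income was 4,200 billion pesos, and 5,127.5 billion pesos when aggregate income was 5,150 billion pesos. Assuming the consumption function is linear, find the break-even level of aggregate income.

Y = 5000

MPC = (5127.5 − 4320)/(5150 − 4200) = 807.5/950 = 0.85
a = 4320 − 0.85(4200) = 4320 − 3570 = 750
Break-even: Y = a/(1−MPC) = 750/0.15 = 5000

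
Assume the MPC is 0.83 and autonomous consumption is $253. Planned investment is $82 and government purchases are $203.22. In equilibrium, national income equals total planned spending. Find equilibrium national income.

Y = C + I + G = 253 + 0.83Y + 82 + 203.22
Y − 0.83Y = 538.22
0.17Y = 538.22, so Y = 538.22/0.17 = 3166

Y = 3166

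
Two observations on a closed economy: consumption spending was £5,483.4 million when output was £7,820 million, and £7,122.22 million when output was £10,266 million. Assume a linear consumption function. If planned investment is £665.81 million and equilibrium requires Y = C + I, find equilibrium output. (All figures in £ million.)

MPC = (7122.22 − 5483.4)/(10266 − 7820) = 1638.82/2446 = 0.67
a = 5483.4 − 0.67(7820) = 244
Equilibrium: Y = 244 + 0.67Y + 665.81
0.33Y = 909.81, so Y = 909.81/0.33 = 2757

Y = 2757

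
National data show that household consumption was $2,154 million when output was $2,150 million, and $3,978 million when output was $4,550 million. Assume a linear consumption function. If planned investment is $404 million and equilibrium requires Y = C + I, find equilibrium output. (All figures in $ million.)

Y = 3850

MPC = (3978 − 2154)/(4550 − 2150) = 1824/2400 = 0.76
a = 2154 − 0.76(2150) = 520
Equilibrium: Y = 520 + 0.76Y + 404
0.24Y = 924, so Y = 924/0.24 = 3850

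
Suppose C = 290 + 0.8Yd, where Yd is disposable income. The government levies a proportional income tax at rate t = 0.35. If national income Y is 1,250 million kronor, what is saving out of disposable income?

S = -127.5

Yd = (1 − 0.35)(1250) = 0.65(1250) = 812.5
C = 290 + 0.8(812.5) = 290 + 650 = 940
S = Yd − C = 812.5 − 940 = -127.5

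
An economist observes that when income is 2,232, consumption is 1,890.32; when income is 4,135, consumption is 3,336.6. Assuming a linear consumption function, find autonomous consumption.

a = 194

MPC = ΔC/ΔY = (3336.6 − 1890.32)/(4135 − 2232) = 1446.28/1903 = 0.76
a = C − MPC·Y = 1890.32 − 0.76(2232) = 1890.32 − 1696.32 = 194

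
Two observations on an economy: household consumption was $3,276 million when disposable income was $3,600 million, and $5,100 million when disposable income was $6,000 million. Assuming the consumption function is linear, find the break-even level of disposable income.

Y = 2250

MPC = (5100 − 3276)/(6000 − 3600) = 1824/2400 = 0.76
a = 3276 − 0.76(3600) = 3276 − 2736 = 540
Break-even: Y = a/(1−MPC) = 540/0.24 = 2250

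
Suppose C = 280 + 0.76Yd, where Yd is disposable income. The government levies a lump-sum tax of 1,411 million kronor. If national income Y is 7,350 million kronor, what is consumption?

Yd = Y − T = 7350 − 1411 = 5939
C = 280 + 0.76(5939) = 280 + 4513.64 = 4793.64

C = 4793.64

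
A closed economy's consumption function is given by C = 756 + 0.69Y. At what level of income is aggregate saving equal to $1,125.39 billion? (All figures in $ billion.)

S = Y − C = -756 + 0.31Y
-756 + 0.31Y = 1125.39, so 0.31Y = 1881.39 and Y = 6069

Y = 6069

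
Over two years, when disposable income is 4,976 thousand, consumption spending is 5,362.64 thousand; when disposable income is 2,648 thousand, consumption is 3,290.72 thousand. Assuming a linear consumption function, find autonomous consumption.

MPC = ΔC/ΔY = (5362.64 − 3290.72)/(4976 − 2648) = 2071.92/2328 = 0.89
a = C − MPC·Y = 3290.72 − 0.89(2648) = 3290.72 − 2356.72 = 934

a = 934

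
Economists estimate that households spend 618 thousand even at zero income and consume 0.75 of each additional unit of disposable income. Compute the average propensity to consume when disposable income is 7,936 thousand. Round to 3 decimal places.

C = 618 + 0.75(7936) = 6570
APC = C/Y = 6570/7936 = 0.828

APC = 0.828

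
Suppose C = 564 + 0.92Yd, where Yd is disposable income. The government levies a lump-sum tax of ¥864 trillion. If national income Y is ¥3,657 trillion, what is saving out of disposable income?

S = -340.56

Yd = Y − T = 3657 − 864 = 2793
C = 564 + 0.92(2793) = 564 + 2569.56 = 3133.56
S = Yd − C = 2793 − 3133.56 = -340.56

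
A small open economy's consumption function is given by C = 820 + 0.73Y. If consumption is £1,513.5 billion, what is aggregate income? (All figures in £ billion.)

Y = 950

820 + 0.73Y = 1513.5
0.73Y = 693.5, so Y = 693.5/0.73 = 950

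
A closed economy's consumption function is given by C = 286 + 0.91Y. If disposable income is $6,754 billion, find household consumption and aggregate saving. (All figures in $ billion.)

C = 6432.14; S = 321.86

C = 286 + 0.91(6754) = 286 + 6146.14 = 6432.14
S = Y − C = 6754 − 6432.14 = 321.86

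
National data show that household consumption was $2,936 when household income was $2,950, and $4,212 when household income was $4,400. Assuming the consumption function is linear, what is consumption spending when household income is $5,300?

C = 5004

MPC = (4212 − 2936)/(4400 − 2950) = 1276/1450 = 0.88
a = 2936 − 0.88(2950) = 2936 − 2596 = 340
C = 340 + 0.88(5300) = 340 + 4664 = 5004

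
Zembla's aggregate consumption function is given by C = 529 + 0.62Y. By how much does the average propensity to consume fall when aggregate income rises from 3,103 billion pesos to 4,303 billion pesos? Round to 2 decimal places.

At Y = 3103: C = 529 + 0.62(3103) = 2452.86, APC = 2452.86/3103 = 0.790
At Y = 4303: C = 3196.86, APC = 3196.86/4303 = 0.743
Fall in APC = 0.790 − 0.743 = 0.047 ≈ 0.05

ΔAPC = 0.05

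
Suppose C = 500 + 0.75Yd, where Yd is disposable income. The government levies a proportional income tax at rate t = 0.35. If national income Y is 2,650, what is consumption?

C = 1791.875

Yd = (1 − 0.35)(2650) = 0.65(2650) = 1722.5
C = 500 + 0.75(1722.5) = 500 + 1291.875 = 1791.875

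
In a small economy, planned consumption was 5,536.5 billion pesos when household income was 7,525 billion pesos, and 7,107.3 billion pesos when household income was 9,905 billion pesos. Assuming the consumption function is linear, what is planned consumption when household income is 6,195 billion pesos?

MPC = (7107.3 − 5536.5)/(9905 − 7525) = 1570.8/2380 = 0.66
a = 5536.5 − 0.66(7525) = 5536.5 − 4966.5 = 570
C = 570 + 0.66(6195) = 570 + 4088.7 = 4658.7

C = 4658.7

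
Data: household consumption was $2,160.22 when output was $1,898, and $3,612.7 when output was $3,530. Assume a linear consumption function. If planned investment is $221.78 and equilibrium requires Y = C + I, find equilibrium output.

Y = 6298

MPC = (3612.7 − 2160.22)/(3530 − 1898) = 1452.48/1632 = 0.89
a = 2160.22 − 0.89(1898) = 471
Equilibrium: Y = 471 + 0.89Y + 221.78
0.11Y = 692.78, so Y = 692.78/0.11 = 6298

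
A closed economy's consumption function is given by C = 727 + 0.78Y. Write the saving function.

S = -727 + 0.22Y

S = Y − C = Y − (727 + 0.78Y) = -727 + (1 − 0.78)Y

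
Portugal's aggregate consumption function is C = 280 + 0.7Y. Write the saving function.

S = -280 + 0.3Y

S = Y − C = Y − (280 + 0.7Y) = -280 + (1 − 0.7)Y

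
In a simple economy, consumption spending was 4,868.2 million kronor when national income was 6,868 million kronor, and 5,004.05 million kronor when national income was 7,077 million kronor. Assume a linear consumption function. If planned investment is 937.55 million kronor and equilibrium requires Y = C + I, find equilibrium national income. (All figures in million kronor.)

Y = 3833

MPC = (5004.05 − 4868.2)/(7077 − 6868) = 135.85/209 = 0.65
a = 4868.2 − 0.65(6868) = 404
Equilibrium: Y = 404 + 0.65Y + 937.55
0.35Y = 1341.55, so Y = 1341.55/0.35 = 3833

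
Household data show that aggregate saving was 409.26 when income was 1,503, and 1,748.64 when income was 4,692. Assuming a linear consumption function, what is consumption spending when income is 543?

MPS = ΔS/ΔY = (1748.64 − 409.26)/(4692 − 1503) = 1339.38/3189 = 0.42
MPC = 1 − MPS = 0.58
Autonomous saving = 409.26 − 0.42(1503) = -222, so a = 222
C = 222 + 0.58(543) = 222 + 314.94 = 536.94

C = 536.94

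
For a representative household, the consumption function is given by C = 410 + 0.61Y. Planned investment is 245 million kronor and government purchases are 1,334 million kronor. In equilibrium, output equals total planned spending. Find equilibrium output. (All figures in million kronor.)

Y = 5100

Y = C + I + G = 410 + 0.61Y + 245 + 1334
Y − 0.61Y = 1989
0.39Y = 1989, so Y = 1989/0.39 = 5100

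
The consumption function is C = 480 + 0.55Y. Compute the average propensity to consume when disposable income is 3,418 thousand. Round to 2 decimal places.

APC = 0.69

C = 480 + 0.55(3418) = 2359.9
APC = C/Y = 2359.9/3418 = 0.69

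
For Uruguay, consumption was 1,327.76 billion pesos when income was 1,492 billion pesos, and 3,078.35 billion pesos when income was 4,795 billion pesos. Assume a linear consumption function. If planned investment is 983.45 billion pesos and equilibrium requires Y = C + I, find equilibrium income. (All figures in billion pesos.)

Y = 3235

MPC = (3078.35 − 1327.76)/(4795 − 1492) = 1750.59/3303 = 0.53
a = 1327.76 − 0.53(1492) = 537
Equilibrium: Y = 537 + 0.53Y + 983.45
0.47Y = 1520.45, so Y = 1520.45/0.47 = 3235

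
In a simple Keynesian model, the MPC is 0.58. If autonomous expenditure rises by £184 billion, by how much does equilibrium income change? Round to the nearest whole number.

The multiplier is 1/(1 − MPC) = 1/0.42.
ΔY = 184/0.42 = 438.10 ≈ 438

ΔY ≈ 438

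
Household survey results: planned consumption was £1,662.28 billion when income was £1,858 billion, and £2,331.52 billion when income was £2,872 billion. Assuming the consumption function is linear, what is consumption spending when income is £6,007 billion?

MPC = (2331.52 − 1662.28)/(2872 − 1858) = 669.24/1014 = 0.66
a = 1662.28 − 0.66(1858) = 1662.28 − 1226.28 = 436
C = 436 + 0.66(6007) = 436 + 3964.62 = 4400.62

C = 4400.62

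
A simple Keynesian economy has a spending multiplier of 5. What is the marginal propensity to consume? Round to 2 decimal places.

k = 1/(1 − MPC), so 1 − MPC = 1/k = 1/5 = 0.2000
MPC = 1 − 0.2000 = 0.80

MPC = 0.80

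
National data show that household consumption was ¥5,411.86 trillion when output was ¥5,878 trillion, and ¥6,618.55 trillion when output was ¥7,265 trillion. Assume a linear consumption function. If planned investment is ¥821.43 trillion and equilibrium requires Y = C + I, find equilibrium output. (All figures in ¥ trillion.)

Y = 8611

MPC = (6618.55 − 5411.86)/(7265 − 5878) = 1206.69/1387 = 0.87
a = 5411.86 − 0.87(5878) = 298
Equilibrium: Y = 298 + 0.87Y + 821.43
0.13Y = 1119.43, so Y = 1119.43/0.13 = 8611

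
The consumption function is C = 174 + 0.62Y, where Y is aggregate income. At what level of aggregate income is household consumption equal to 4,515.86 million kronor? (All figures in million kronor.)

174 + 0.62Y = 4515.86
0.62Y = 4341.86, so Y = 4341.86/0.62 = 7003

Y = 7003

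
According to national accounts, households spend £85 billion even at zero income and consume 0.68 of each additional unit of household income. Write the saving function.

S = Y − C = Y − (85 + 0.68Y) = -85 + (1 − 0.68)Y

S = -85 + 0.32Y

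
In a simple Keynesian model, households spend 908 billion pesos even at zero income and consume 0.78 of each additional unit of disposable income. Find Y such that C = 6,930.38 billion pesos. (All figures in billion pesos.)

908 + 0.78Y = 6930.38
0.78Y = 6022.38, so Y = 6022.38/0.78 = 7721

Y = 7721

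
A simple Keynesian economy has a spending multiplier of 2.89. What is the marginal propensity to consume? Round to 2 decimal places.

MPC = 0.65

k = 1/(1 − MPC), so 1 − MPC = 1/k = 1/2.89 = 0.3460
MPC = 1 − 0.3460 = 0.65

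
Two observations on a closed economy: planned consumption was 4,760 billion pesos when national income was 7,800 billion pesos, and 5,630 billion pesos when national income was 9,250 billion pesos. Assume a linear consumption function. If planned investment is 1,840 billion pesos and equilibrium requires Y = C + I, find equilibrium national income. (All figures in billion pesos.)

MPC = (5630 − 4760)/(9250 − 7800) = 870/1450 = 0.6
a = 4760 − 0.6(7800) = 80
Equilibrium: Y = 80 + 0.6Y + 1840
0.4Y = 1920, so Y = 1920/0.4 = 4800

Y = 4800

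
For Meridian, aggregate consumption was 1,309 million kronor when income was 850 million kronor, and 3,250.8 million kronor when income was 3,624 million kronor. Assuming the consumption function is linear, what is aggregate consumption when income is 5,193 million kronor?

C = 4349.1

MPC = (3250.8 − 1309)/(3624 − 850) = 1941.8/2774 = 0.7
a = 1309 − 0.7(850) = 1309 − 595 = 714
C = 714 + 0.7(5193) = 714 + 3635.1 = 4349.1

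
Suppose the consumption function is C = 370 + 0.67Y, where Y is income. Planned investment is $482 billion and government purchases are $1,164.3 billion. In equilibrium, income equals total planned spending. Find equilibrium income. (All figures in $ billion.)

Y = 6110

Y = C + I + G = 370 + 0.67Y + 482 + 1164.3
Y − 0.67Y = 2016.3
0.33Y = 2016.3, so Y = 2016.3/0.33 = 6110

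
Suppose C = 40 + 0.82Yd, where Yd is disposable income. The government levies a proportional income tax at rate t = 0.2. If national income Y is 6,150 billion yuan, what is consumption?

C = 4074.4

Yd = (1 − 0.2)(6150) = 0.8(6150) = 4920
C = 40 + 0.82(4920) = 40 + 4034.4 = 4074.4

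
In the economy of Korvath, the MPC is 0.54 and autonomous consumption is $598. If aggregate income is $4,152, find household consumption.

C = 2840.08

C = 598 + 0.54(4152) = 598 + 2242.08 = 2840.08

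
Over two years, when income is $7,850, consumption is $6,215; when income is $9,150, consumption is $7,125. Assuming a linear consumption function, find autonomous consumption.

MPC = ΔC/ΔY = (7125 − 6215)/(9150 − 7850) = 910/1300 = 0.7
a = C − MPC·Y = 6215 − 0.7(7850) = 6215 − 5495 = 720

a = 720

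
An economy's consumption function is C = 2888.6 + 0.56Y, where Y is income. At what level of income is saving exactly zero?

At break-even, C = Y: 2888.6 + 0.56Y = Y
0.44Y = 2888.6, so Y = 2888.6/0.44 = 6565

Y = 6565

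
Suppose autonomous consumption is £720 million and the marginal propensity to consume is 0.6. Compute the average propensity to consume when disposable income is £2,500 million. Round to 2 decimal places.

C = 720 + 0.6(2500) = 2220
APC = C/Y = 2220/2500 = 0.89

APC = 0.89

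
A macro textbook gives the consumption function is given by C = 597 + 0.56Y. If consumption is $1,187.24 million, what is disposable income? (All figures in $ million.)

597 + 0.56Y = 1187.24
0.56Y = 590.24, so Y = 590.24/0.56 = 1054

Y = 1054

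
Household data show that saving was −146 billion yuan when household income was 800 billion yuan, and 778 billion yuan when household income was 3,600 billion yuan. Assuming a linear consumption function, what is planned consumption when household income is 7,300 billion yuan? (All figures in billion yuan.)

C = 5301

MPS = ΔS/ΔY = (778 − (-146))/(3600 − 800) = 924/2800 = 0.33
MPC = 1 − MPS = 0.67
Autonomous saving = -146 − 0.33(800) = -410, so a = 410
C = 410 + 0.67(7300) = 410 + 4891 = 5301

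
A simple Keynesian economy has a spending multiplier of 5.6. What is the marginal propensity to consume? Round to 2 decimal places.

MPC = 0.82

k = 1/(1 − MPC), so 1 − MPC = 1/k = 1/5.6 = 0.1786
MPC = 1 − 0.1786 = 0.82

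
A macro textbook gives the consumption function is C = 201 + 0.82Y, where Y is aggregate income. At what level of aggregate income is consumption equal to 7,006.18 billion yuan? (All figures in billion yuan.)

Y = 8299

201 + 0.82Y = 7006.18
0.82Y = 6805.18, so Y = 6805.18/0.82 = 8299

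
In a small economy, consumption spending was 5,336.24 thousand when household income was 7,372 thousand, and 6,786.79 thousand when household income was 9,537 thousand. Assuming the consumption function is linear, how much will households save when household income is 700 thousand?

S = -166

MPC = (6786.79 − 5336.24)/(9537 − 7372) = 1450.55/2165 = 0.67
a = 5336.24 − 0.67(7372) = 5336.24 − 4939.24 = 397
C = 397 + 0.67(700) = 866
S = 700 − 866 = -166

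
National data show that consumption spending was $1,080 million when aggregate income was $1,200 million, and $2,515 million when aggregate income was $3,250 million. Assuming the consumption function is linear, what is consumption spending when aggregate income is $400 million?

C = 520

MPC = (2515 − 1080)/(3250 − 1200) = 1435/2050 = 0.7
a = 1080 − 0.7(1200) = 1080 − 840 = 240
C = 240 + 0.7(400) = 240 + 280 = 520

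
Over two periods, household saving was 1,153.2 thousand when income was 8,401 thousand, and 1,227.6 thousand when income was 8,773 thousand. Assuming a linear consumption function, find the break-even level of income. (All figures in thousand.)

Y = 2635

MPS = ΔS/ΔY = (1227.6 − 1153.2)/(8773 − 8401) = 74.4/372 = 0.2
MPC = 1 − MPS = 0.8
From S(8401) = 1153.2: −a + 0.2(8401) = 1153.2, so a = 1680.2 − 1153.2 = 527
Break-even (S = 0): Y = a/MPS = 527/0.2 = 2635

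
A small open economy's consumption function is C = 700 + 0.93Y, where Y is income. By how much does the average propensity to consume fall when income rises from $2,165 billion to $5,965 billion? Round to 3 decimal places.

ΔAPC = 0.206

At Y = 2165: C = 700 + 0.93(2165) = 2713.45, APC = 2713.45/2165 = 1.2533
At Y = 5965: C = 6247.45, APC = 6247.45/5965 = 1.0474
Fall in APC = 1.2533 − 1.0474 = 0.2059 ≈ 0.206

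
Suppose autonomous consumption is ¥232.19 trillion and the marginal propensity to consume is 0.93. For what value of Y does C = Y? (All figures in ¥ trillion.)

At break-even, C = Y: 232.19 + 0.93Y = Y
0.07Y = 232.19, so Y = 232.19/0.07 = 3317

Y = 3317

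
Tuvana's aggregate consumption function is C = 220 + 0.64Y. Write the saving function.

S = -220 + 0.36Y

S = Y − C = Y − (220 + 0.64Y) = -220 + (1 − 0.64)Y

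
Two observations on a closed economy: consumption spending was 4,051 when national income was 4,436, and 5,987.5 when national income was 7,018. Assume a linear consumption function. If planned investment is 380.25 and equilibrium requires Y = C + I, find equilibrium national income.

MPC = (5987.5 − 4051)/(7018 − 4436) = 1936.5/2582 = 0.75
a = 4051 − 0.75(4436) = 724
Equilibrium: Y = 724 + 0.75Y + 380.25
0.25Y = 1104.25, so Y = 1104.25/0.25 = 4417

Y = 4417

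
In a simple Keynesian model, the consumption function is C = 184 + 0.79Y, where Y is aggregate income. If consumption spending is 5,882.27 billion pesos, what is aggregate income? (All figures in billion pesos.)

Y = 7213

184 + 0.79Y = 5882.27
0.79Y = 5698.27, so Y = 5698.27/0.79 = 7213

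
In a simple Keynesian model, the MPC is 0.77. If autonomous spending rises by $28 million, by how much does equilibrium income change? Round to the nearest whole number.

ΔY ≈ 122

The multiplier is 1/(1 − MPC) = 1/0.23.
ΔY = 28/0.23 = 121.74 ≈ 122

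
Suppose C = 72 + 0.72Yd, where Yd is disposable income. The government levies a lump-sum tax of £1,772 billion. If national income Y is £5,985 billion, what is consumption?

Yd = Y − T = 5985 − 1772 = 4213
C = 72 + 0.72(4213) = 72 + 3033.36 = 3105.36

C = 3105.36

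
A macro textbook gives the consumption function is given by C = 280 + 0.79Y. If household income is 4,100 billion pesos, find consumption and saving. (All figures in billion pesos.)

C = 3519; S = 581

C = 280 + 0.79(4100) = 280 + 3239 = 3519
S = Y − C = 4100 − 3519 = 581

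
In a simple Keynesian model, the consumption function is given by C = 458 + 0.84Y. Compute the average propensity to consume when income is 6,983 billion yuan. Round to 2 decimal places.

APC = 0.91

C = 458 + 0.84(6983) = 6323.72
APC = C/Y = 6323.72/6983 = 0.91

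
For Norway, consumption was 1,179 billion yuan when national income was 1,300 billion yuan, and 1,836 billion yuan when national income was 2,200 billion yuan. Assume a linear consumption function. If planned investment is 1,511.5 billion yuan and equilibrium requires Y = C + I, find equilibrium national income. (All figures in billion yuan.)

MPC = (1836 − 1179)/(2200 − 1300) = 657/900 = 0.73
a = 1179 − 0.73(1300) = 230
Equilibrium: Y = 230 + 0.73Y + 1511.5
0.27Y = 1741.5, so Y = 1741.5/0.27 = 6450

Y = 6450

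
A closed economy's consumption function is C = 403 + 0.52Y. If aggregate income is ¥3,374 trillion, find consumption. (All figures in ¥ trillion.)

C = 2157.48

C = 403 + 0.52(3374) = 403 + 1754.48 = 2157.48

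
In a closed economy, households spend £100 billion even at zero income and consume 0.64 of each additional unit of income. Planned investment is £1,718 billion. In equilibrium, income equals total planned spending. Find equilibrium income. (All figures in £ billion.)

Y = C + I = 100 + 0.64Y + 1718
Y − 0.64Y = 1818
0.36Y = 1818, so Y = 1818/0.36 = 5050

Y = 5050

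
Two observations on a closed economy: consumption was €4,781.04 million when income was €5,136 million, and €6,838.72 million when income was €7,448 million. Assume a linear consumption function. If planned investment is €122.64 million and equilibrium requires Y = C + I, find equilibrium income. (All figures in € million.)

Y = 3024

MPC = (6838.72 − 4781.04)/(7448 − 5136) = 2057.68/2312 = 0.89
a = 4781.04 − 0.89(5136) = 210
Equilibrium: Y = 210 + 0.89Y + 122.64
0.11Y = 332.64, so Y = 332.64/0.11 = 3024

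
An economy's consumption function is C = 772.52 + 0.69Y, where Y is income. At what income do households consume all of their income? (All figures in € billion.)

At break-even, C = Y: 772.52 + 0.69Y = Y
0.31Y = 772.52, so Y = 772.52/0.31 = 2492

Y = 2492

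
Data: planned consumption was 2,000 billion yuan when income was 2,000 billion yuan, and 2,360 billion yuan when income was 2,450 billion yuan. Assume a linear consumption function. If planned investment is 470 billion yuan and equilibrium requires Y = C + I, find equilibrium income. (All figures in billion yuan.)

Y = 4350

MPC = (2360 − 2000)/(2450 − 2000) = 360/450 = 0.8
a = 2000 − 0.8(2000) = 400
Equilibrium: Y = 400 + 0.8Y + 470
0.2Y = 870, so Y = 870/0.2 = 4350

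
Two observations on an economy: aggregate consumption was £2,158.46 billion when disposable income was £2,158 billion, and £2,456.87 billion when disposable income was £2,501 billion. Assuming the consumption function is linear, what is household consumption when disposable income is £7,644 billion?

MPC = (2456.87 − 2158.46)/(2501 − 2158) = 298.41/343 = 0.87
a = 2158.46 − 0.87(2158) = 2158.46 − 1877.46 = 281
C = 281 + 0.87(7644) = 281 + 6650.28 = 6931.28

C = 6931.28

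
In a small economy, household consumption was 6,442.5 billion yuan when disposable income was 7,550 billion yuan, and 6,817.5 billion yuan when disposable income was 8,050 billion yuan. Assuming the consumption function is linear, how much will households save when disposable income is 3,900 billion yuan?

S = 195

MPC = (6817.5 − 6442.5)/(8050 − 7550) = 375/500 = 0.75
a = 6442.5 − 0.75(7550) = 6442.5 − 5662.5 = 780
C = 780 + 0.75(3900) = 3705
S = 3900 − 3705 = 195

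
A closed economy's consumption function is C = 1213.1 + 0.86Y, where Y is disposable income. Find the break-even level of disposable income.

Y = 8665

At break-even, C = Y: 1213.1 + 0.86Y = Y
0.14Y = 1213.1, so Y = 1213.1/0.14 = 8665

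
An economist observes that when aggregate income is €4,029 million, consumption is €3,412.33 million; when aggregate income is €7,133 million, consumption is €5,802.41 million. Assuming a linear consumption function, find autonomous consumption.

a = 310

MPC = ΔC/ΔY = (5802.41 − 3412.33)/(7133 − 4029) = 2390.08/3104 = 0.77
a = C − MPC·Y = 3412.33 − 0.77(4029) = 3412.33 − 3102.33 = 310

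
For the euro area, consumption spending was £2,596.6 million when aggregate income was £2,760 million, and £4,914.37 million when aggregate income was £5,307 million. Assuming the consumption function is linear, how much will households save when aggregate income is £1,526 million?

MPC = (4914.37 − 2596.6)/(5307 − 2760) = 2317.77/2547 = 0.91
a = 2596.6 − 0.91(2760) = 2596.6 − 2511.6 = 85
C = 85 + 0.91(1526) = 1473.66
S = 1526 − 1473.66 = 52.34

S = 52.34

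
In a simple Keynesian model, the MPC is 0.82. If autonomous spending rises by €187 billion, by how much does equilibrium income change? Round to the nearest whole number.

The multiplier is 1/(1 − MPC) = 1/0.18.
ΔY = 187/0.18 = 1038.89 ≈ 1039

ΔY ≈ 1039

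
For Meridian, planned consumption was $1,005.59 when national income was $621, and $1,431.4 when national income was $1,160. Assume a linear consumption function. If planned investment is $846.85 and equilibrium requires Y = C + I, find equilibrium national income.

MPC = (1431.4 − 1005.59)/(1160 − 621) = 425.81/539 = 0.79
a = 1005.59 − 0.79(621) = 515
Equilibrium: Y = 515 + 0.79Y + 846.85
0.21Y = 1361.85, so Y = 1361.85/0.21 = 6485

Y = 6485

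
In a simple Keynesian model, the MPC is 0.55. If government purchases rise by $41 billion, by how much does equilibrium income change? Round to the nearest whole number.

The multiplier is 1/(1 − MPC) = 1/0.45.
ΔY = 41/0.45 = 91.11 ≈ 91

ΔY ≈ 91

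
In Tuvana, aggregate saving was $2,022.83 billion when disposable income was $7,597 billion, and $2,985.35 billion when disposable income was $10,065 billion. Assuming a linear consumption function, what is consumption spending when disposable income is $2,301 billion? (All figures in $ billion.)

C = 2343.61

MPS = ΔS/ΔY = (2985.35 − 2022.83)/(10065 − 7597) = 962.52/2468 = 0.39
MPC = 1 − MPS = 0.61
Autonomous saving = 2022.83 − 0.39(7597) = -940, so a = 940
C = 940 + 0.61(2301) = 940 + 1403.61 = 2343.61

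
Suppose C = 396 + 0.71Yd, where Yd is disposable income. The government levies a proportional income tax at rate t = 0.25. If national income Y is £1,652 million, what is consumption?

Yd = (1 − 0.25)(1652) = 0.75(1652) = 1239
C = 396 + 0.71(1239) = 396 + 879.69 = 1275.69

C = 1275.69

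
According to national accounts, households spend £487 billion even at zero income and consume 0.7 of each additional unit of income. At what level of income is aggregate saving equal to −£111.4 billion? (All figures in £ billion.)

S = Y − C = -487 + 0.3Y
-487 + 0.3Y = -111.4, so 0.3Y = 375.6 and Y = 1252

Y = 1252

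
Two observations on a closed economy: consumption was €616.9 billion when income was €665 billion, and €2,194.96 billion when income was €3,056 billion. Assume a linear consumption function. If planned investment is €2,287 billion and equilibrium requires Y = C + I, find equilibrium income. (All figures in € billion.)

Y = 7250

MPC = (2194.96 − 616.9)/(3056 − 665) = 1578.06/2391 = 0.66
a = 616.9 − 0.66(665) = 178
Equilibrium: Y = 178 + 0.66Y + 2287
0.34Y = 2465, so Y = 2465/0.34 = 7250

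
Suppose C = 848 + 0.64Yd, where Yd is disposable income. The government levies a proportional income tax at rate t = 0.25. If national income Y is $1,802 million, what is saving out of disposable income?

S = -361.46

Yd = (1 − 0.25)(1802) = 0.75(1802) = 1351.5
C = 848 + 0.64(1351.5) = 848 + 864.96 = 1712.96
S = Yd − C = 1351.5 − 1712.96 = -361.46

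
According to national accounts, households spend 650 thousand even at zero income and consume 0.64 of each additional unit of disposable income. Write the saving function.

S = Y − C = Y − (650 + 0.64Y) = -650 + (1 − 0.64)Y

S = -650 + 0.36Y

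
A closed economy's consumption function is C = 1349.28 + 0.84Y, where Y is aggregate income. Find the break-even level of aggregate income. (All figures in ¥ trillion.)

At break-even, C = Y: 1349.28 + 0.84Y = Y
0.16Y = 1349.28, so Y = 1349.28/0.16 = 8433

Y = 8433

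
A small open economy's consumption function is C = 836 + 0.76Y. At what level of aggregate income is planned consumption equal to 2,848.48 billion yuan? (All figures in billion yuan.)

836 + 0.76Y = 2848.48
0.76Y = 2012.48, so Y = 2012.48/0.76 = 2648

Y = 2648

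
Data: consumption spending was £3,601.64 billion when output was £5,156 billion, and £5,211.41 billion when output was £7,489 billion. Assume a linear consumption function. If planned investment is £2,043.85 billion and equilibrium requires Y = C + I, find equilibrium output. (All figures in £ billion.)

Y = 6735

MPC = (5211.41 − 3601.64)/(7489 − 5156) = 1609.77/2333 = 0.69
a = 3601.64 − 0.69(5156) = 44
Equilibrium: Y = 44 + 0.69Y + 2043.85
0.31Y = 2087.85, so Y = 2087.85/0.31 = 6735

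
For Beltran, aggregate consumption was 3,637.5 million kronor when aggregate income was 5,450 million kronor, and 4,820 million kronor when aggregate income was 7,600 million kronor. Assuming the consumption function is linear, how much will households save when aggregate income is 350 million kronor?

MPC = (4820 − 3637.5)/(7600 − 5450) = 1182.5/2150 = 0.55
a = 3637.5 − 0.55(5450) = 3637.5 − 2997.5 = 640
C = 640 + 0.55(350) = 832.5
S = 350 − 832.5 = -482.5

S = -482.5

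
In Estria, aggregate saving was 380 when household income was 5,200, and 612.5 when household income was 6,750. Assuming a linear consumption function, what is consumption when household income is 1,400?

C = 1590

MPS = ΔS/ΔY = (612.5 − 380)/(6750 − 5200) = 232.5/1550 = 0.15
MPC = 1 − MPS = 0.85
Autonomous saving = 380 − 0.15(5200) = -400, so a = 400
C = 400 + 0.85(1400) = 400 + 1190 = 1590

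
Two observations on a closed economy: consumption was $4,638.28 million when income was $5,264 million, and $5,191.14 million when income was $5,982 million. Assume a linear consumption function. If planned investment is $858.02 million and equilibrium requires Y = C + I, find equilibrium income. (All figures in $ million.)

MPC = (5191.14 − 4638.28)/(5982 − 5264) = 552.86/718 = 0.77
a = 4638.28 − 0.77(5264) = 585
Equilibrium: Y = 585 + 0.77Y + 858.02
0.23Y = 1443.02, so Y = 1443.02/0.23 = 6274

Y = 6274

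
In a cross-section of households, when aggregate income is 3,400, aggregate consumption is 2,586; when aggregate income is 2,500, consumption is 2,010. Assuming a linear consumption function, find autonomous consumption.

a = 410

MPC = ΔC/ΔY = (2586 − 2010)/(3400 − 2500) = 576/900 = 0.64
a = C − MPC·Y = 2010 − 0.64(2500) = 2010 − 1600 = 410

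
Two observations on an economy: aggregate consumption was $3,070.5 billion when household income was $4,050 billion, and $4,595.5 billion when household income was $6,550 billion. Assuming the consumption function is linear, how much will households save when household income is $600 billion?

MPC = (4595.5 − 3070.5)/(6550 − 4050) = 1525/2500 = 0.61
a = 3070.5 − 0.61(4050) = 3070.5 − 2470.5 = 600
C = 600 + 0.61(600) = 966
S = 600 − 966 = -366

S = -366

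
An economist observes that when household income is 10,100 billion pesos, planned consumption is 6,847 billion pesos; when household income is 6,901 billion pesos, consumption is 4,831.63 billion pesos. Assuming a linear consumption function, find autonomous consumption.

MPC = ΔC/ΔY = (6847 − 4831.63)/(10100 − 6901) = 2015.37/3199 = 0.63
a = C − MPC·Y = 4831.63 − 0.63(6901) = 4831.63 − 4347.63 = 484

a = 484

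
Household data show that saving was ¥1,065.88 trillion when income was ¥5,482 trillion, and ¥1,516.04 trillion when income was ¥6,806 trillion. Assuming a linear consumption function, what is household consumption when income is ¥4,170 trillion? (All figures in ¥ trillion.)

C = 3550.2

MPS = ΔS/ΔY = (1516.04 − 1065.88)/(6806 − 5482) = 450.16/1324 = 0.34
MPC = 1 − MPS = 0.66
Autonomous saving = 1065.88 − 0.34(5482) = -798, so a = 798
C = 798 + 0.66(4170) = 798 + 2752.2 = 3550.2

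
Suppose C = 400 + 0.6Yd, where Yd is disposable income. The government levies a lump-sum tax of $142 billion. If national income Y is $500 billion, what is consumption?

C = 614.8

Yd = Y − T = 500 − 142 = 358
C = 400 + 0.6(358) = 400 + 214.8 = 614.8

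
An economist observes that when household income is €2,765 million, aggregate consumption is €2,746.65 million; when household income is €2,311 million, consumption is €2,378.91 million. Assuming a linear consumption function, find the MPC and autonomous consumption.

MPC = ΔC/ΔY = (2746.65 − 2378.91)/(2765 − 2311) = 367.74/454 = 0.81
a = C − MPC·Y = 2378.91 − 0.81(2311) = 2378.91 − 1871.91 = 507

MPC = 0.81; a = 507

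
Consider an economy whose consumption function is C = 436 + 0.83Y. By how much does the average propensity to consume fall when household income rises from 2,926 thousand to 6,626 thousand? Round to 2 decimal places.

ΔAPC = 0.08

At Y = 2926: C = 436 + 0.83(2926) = 2864.58, APC = 2864.58/2926 = 0.979
At Y = 6626: C = 5935.58, APC = 5935.58/6626 = 0.896
Fall in APC = 0.979 − 0.896 = 0.083 ≈ 0.08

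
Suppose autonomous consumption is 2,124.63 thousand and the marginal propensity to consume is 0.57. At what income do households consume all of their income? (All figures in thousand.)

At break-even, C = Y: 2124.63 + 0.57Y = Y
0.43Y = 2124.63, so Y = 2124.63/0.43 = 4941

Y = 4941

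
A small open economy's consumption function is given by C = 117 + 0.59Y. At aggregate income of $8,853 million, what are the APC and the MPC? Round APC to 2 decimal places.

APC = 0.60; MPC = 0.59

MPC = 0.59 (the slope of the consumption function)
C = 117 + 0.59(8853) = 5340.27, so APC = 5340.27/8853 = 0.60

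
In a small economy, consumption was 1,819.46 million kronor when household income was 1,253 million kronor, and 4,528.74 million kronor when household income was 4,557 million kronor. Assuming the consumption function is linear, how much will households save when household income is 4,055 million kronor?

MPC = (4528.74 − 1819.46)/(4557 − 1253) = 2709.28/3304 = 0.82
a = 1819.46 − 0.82(1253) = 1819.46 − 1027.46 = 792
C = 792 + 0.82(4055) = 4117.1
S = 4055 − 4117.1 = -62.1

S = -62.1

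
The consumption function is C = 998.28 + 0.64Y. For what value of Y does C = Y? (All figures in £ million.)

At break-even, C = Y: 998.28 + 0.64Y = Y
0.36Y = 998.28, so Y = 998.28/0.36 = 2773

Y = 2773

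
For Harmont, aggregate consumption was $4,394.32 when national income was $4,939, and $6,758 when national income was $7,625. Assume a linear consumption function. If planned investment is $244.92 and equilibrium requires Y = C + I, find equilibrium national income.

Y = 2441

MPC = (6758 − 4394.32)/(7625 − 4939) = 2363.68/2686 = 0.88
a = 4394.32 − 0.88(4939) = 48
Equilibrium: Y = 48 + 0.88Y + 244.92
0.12Y = 292.92, so Y = 292.92/0.12 = 2441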